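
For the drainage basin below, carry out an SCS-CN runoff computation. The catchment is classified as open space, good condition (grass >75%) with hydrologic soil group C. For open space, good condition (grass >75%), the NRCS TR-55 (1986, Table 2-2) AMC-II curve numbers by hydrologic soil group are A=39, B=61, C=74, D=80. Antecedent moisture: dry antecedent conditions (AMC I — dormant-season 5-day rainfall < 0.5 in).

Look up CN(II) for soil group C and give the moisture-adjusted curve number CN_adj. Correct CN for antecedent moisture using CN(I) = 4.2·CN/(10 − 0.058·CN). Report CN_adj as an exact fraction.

NRCS table: open space, good condition (grass >75%), soil group C → CN(II) = 74
Dry (AMC I): CN(I) = 4.2·74/(10 − 0.058·74) = (1554/5)/(1427/250) = 77700/1427 ≈ 54.450

CN_adj = 77700/1427 ≈ 54.450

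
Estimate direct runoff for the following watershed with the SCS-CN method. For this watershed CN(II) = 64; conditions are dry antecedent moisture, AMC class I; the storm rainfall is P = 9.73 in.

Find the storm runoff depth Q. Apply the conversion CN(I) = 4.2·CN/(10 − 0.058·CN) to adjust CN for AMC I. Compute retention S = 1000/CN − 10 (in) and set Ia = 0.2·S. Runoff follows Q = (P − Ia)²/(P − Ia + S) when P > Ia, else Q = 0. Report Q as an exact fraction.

Adjust CN=64 to AMC I: 4.2·64/(10 − 0.058·64) → (1344/5) ÷ (786/125) = 5600/131 ≈ 42.748
Max retention: S = 1000/(5600/131) − 10 = 375/28 in (≈ 13.393 in)
Initial abstraction Ia = S/5 = (375/28)/5 = 75/28 ≈ 2.679 in
Since P=9.730 > Ia=2.679: effective rainfall P−Ia = 1234/175 in
Q = (1234/175)²/((1234/175) + 375/28) = (1522756/30625)/(14311/700) = 6091024/2504425 in ≈ 2.432 in

Q = 6091024/2504425 in ≈ 2.432 in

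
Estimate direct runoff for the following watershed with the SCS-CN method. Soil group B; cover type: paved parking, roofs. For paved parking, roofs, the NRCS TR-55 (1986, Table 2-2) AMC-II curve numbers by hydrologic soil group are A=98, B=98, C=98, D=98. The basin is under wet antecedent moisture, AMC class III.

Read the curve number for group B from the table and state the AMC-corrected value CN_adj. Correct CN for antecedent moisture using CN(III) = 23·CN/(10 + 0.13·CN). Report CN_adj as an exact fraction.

CN_adj = 112700/1137 ≈ 99.120

NRCS table: paved parking, roofs, soil group B → CN(II) = 98
CN(III) from CN(II)=98: (23·98)/(10 + 0.13·98) = 112700/1137 ≈ 99.120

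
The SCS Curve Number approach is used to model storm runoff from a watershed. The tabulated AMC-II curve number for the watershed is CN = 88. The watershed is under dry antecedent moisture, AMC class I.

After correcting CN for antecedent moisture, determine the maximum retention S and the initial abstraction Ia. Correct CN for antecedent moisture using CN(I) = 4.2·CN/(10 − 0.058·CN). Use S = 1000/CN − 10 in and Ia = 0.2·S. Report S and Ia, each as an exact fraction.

S = 250/77 in ≈ 3.247 in; Ia = 50/77 in ≈ 0.649 in

Adjust CN=88 to AMC I: 4.2·88/(10 − 0.058·88) → (1848/5) ÷ (612/125) = 3850/51 ≈ 75.490
Max retention: S = 1000/(3850/51) − 10 = 250/77 in (≈ 3.247 in)
Initial abstraction Ia = S/5 = (250/77)/5 = 50/77 ≈ 0.649 in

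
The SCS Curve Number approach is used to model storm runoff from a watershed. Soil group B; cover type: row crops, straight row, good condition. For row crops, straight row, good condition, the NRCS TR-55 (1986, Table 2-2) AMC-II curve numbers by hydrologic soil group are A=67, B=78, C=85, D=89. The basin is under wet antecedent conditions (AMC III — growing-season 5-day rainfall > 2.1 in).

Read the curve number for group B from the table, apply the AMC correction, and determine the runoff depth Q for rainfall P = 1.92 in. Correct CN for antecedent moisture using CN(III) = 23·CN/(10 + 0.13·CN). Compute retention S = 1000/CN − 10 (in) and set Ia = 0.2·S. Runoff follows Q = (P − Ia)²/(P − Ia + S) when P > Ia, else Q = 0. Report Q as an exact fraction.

Q = 88153321/91180050 in ≈ 0.967 in

NRCS table: row crops, straight row, good condition, soil group B → CN(II) = 78
Wet (AMC III): CN(III) = 23·78/(10 + 0.13·78) = 1794/(1007/50) = 89700/1007 ≈ 89.076
S = 1000/(89700/1007) − 10 = 1100/897 in ≈ 1.226 in
Initial abstraction Ia = S/5 = (1100/897)/5 = 220/897 ≈ 0.245 in
Since P=1.920 > Ia=0.245: effective rainfall P−Ia = 37556/22425 in
Q: (37556/22425)² ÷ (65056/22425) = 88153321/91180050 in (≈ 0.967 in)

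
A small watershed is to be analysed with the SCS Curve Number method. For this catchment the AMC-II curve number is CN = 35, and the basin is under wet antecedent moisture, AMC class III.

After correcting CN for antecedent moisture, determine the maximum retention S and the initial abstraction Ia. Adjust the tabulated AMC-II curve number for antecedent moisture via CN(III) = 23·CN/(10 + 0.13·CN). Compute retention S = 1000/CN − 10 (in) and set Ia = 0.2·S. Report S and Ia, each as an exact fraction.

CN(III) from CN(II)=35: (23·35)/(10 + 0.13·35) = 16100/291 ≈ 55.326
S = 1000/(16100/291) − 10 = 1300/161 in ≈ 8.075 in
Ia = 0.2S: 0.2·8.075 = 1.615 in (exactly 260/161)

S = 1300/161 in ≈ 8.075 in; Ia = 260/161 in ≈ 1.615 in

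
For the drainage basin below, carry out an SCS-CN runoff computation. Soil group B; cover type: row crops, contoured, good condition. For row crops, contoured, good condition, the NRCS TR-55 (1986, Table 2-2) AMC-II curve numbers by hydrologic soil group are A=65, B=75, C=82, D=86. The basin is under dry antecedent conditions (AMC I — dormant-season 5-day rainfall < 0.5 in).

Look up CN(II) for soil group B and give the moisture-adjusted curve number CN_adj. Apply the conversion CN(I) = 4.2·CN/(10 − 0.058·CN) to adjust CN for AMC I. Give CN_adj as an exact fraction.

CN_adj = 6300/113 ≈ 55.752

NRCS table: row crops, contoured, good condition, soil group B → CN(II) = 75
CN(I) from CN(II)=75: (4.2·75)/(10 − 0.058·75) = 6300/113 ≈ 55.752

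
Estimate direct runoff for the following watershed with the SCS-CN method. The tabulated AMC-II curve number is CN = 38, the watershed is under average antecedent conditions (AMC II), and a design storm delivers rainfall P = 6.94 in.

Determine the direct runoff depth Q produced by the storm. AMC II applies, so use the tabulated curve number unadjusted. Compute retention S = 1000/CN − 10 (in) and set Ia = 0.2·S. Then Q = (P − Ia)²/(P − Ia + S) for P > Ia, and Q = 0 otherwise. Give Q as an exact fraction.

AMC II — tabulated CN = 38 applies directly.
Retention S: 1000/CN − 10 with CN=38.000 → S = 310/19 ≈ 16.316 in
Initial abstraction Ia = S/5 = (310/19)/5 = 62/19 ≈ 3.263 in
Since P=6.940 > Ia=3.263: effective rainfall P−Ia = 3493/950 in
Q: (3493/950)² ÷ (18993/950) = 12201049/18043350 in (≈ 0.676 in)

Q = 12201049/18043350 in ≈ 0.676 in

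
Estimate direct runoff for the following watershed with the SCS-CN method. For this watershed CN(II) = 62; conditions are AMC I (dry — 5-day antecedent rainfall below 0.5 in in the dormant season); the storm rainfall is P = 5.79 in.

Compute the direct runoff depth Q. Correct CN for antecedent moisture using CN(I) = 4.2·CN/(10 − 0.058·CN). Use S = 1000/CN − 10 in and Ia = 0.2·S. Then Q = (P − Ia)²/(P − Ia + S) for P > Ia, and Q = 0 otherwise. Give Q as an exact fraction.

Q = 34942451041/74014077900 in ≈ 0.472 in

Adjust CN=62 to AMC I: 4.2·62/(10 − 0.058·62) → (1302/5) ÷ (1601/250) = 65100/1601 ≈ 40.662
S = 1000/(65100/1601) − 10 = 9500/651 in ≈ 14.593 in
Ia = 0.2S: 0.2·14.593 = 2.919 in (exactly 1900/651)
P − Ia = 5.790 − 2.919 = 186929/65100 ≈ 2.871 in (> 0, runoff occurs)
Q: (186929/65100)² ÷ (1136929/65100) = 34942451041/74014077900 in (≈ 0.472 in)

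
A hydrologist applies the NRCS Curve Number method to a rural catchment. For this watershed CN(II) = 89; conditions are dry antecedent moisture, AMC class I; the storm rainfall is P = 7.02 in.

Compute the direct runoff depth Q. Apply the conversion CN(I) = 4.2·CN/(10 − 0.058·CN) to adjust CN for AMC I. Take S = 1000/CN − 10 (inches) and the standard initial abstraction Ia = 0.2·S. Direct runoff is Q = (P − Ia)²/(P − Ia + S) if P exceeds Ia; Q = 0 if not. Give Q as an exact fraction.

Q = 361223838361/81863975550 in ≈ 4.412 in

Adjust CN=89 to AMC I: 4.2·89/(10 − 0.058·89) → (1869/5) ÷ (2419/500) = 186900/2419 ≈ 77.263
Max retention: S = 1000/(186900/2419) − 10 = 5500/1869 in (≈ 2.943 in)
Ia = 0.2S: 0.2·2.943 = 0.589 in (exactly 1100/1869)
Excess rainfall: 7.020 − 0.589 = 6.431 in; P > Ia so Q > 0
Q: (601019/93450)² ÷ (876019/93450) = 361223838361/81863975550 in (≈ 4.412 in)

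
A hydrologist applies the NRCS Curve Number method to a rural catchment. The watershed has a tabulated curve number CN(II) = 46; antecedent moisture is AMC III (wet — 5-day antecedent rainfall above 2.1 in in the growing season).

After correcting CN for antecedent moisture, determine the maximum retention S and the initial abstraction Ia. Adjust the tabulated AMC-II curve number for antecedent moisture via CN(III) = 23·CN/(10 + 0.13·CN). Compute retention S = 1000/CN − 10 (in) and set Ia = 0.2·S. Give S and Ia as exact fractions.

Adjust CN=46 to AMC III: 23·46/(10 + 0.13·46) → 1058 ÷ (799/50) = 52900/799 ≈ 66.208
S = 1000/(52900/799) − 10 = 2700/529 in ≈ 5.104 in
Ia = 0.2S: 0.2·5.104 = 1.021 in (exactly 540/529)

S = 2700/529 in ≈ 5.104 in; Ia = 540/529 in ≈ 1.021 in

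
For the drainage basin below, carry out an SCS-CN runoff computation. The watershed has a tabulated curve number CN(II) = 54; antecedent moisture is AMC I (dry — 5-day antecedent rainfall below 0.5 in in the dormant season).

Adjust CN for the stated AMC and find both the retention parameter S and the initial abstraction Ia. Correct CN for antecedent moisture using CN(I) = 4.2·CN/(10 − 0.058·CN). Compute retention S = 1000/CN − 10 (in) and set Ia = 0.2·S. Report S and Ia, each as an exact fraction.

Adjust CN=54 to AMC I: 4.2·54/(10 − 0.058·54) → (1134/5) ÷ (1717/250) = 56700/1717 ≈ 33.023
Retention S: 1000/CN − 10 with CN=33.023 → S = 11500/567 ≈ 20.282 in
Ia = 0.2S: 0.2·20.282 = 4.056 in (exactly 2300/567)

S = 11500/567 in ≈ 20.282 in; Ia = 2300/567 in ≈ 4.056 in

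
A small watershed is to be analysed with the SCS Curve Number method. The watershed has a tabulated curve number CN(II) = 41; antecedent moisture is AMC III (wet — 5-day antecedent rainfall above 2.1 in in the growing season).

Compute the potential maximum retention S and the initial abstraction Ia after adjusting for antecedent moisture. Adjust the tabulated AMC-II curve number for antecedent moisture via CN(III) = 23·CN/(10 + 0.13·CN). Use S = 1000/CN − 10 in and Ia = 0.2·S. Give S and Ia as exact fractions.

S = 5900/943 in ≈ 6.257 in; Ia = 1180/943 in ≈ 1.251 in

Wet (AMC III): CN(III) = 23·41/(10 + 0.13·41) = 943/(1533/100) = 94300/1533 ≈ 61.513
Max retention: S = 1000/(94300/1533) − 10 = 5900/943 in (≈ 6.257 in)
Initial abstraction Ia = S/5 = (5900/943)/5 = 1180/943 ≈ 1.251 in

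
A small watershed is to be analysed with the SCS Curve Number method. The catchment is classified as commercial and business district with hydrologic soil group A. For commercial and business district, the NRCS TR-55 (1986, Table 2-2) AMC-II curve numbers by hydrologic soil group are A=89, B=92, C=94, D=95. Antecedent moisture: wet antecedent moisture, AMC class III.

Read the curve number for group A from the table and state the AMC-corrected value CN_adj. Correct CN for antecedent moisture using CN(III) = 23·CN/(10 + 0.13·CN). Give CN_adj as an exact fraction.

CN_adj = 204700/2157 ≈ 94.900

NRCS table: commercial and business district, soil group A → CN(II) = 89
Adjust CN=89 to AMC III: 23·89/(10 + 0.13·89) → 2047 ÷ (2157/100) = 204700/2157 ≈ 94.900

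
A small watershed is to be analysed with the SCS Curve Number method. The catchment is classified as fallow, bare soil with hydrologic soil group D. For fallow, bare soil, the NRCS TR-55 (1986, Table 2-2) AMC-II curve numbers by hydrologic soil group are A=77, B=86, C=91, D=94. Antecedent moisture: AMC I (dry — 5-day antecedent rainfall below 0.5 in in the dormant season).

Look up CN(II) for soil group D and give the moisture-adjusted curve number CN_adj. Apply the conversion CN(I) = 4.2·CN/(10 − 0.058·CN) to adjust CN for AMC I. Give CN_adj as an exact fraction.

CN_adj = 32900/379 ≈ 86.807

NRCS table: fallow, bare soil, soil group D → CN(II) = 94
Dry (AMC I): CN(I) = 4.2·94/(10 − 0.058·94) = (1974/5)/(1137/250) = 32900/379 ≈ 86.807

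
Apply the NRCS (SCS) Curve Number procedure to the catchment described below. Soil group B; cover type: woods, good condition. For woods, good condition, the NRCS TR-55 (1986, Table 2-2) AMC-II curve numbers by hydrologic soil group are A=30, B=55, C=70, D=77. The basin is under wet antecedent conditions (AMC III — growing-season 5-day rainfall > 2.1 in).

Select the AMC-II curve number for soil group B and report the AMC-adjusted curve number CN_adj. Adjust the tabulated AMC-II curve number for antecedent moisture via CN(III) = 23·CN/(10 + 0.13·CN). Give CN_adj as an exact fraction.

CN_adj = 25300/343 ≈ 73.761

NRCS table: woods, good condition, soil group B → CN(II) = 55
CN(III) from CN(II)=55: (23·55)/(10 + 0.13·55) = 25300/343 ≈ 73.761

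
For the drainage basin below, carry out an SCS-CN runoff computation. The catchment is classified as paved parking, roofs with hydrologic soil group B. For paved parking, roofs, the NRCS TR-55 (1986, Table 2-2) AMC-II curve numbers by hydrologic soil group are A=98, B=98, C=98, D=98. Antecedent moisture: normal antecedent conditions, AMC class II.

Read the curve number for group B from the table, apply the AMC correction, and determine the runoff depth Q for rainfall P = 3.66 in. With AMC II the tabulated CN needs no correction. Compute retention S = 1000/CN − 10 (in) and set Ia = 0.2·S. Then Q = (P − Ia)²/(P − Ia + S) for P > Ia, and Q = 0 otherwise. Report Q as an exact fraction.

Q = 78623689/22949150 in ≈ 3.426 in

NRCS table: paved parking, roofs, soil group B → CN(II) = 98
Average conditions: CN = 98 (no AMC adjustment).
S = 1000/98 − 10 = 10/49 in ≈ 0.204 in
Ia = 0.2·(10/49) = 2/49 in ≈ 0.041 in
Excess rainfall: 3.660 − 0.041 = 3.619 in; P > Ia so Q > 0
Q: (8867/2450)² ÷ (9367/2450) = 78623689/22949150 in (≈ 3.426 in)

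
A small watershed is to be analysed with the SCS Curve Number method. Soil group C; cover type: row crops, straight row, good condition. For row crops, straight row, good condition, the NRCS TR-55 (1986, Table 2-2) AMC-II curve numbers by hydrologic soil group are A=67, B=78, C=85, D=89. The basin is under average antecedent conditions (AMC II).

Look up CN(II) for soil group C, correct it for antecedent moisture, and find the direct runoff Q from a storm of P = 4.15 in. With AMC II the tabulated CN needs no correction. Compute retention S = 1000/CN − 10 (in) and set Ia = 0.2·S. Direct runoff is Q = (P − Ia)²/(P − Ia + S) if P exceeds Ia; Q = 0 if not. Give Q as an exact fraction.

NRCS table: row crops, straight row, good condition, soil group C → CN(II) = 85
Average conditions: CN = 85 (no AMC adjustment).
Max retention: S = 1000/85 − 10 = 30/17 in (≈ 1.765 in)
Ia = 0.2·(30/17) = 6/17 in ≈ 0.353 in
P − Ia = 4.150 − 0.353 = 1291/340 ≈ 3.797 in (> 0, runoff occurs)
Runoff Q = (P−Ia)²/(P−Ia+S) = (3.797)²/(3.797+1.765) = 1666681/642940 ≈ 2.592 in

Q = 1666681/642940 in ≈ 2.592 in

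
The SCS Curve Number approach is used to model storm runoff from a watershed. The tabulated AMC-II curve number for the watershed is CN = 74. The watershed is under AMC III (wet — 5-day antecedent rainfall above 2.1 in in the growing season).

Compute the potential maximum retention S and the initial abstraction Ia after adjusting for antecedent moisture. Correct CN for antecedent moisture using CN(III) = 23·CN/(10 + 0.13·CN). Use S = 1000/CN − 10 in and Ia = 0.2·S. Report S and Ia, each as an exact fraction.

S = 1300/851 in ≈ 1.528 in; Ia = 260/851 in ≈ 0.306 in

Wet (AMC III): CN(III) = 23·74/(10 + 0.13·74) = 1702/(981/50) = 85100/981 ≈ 86.748
Retention S: 1000/CN − 10 with CN=86.748 → S = 1300/851 ≈ 1.528 in
Ia = 0.2S: 0.2·1.528 = 0.306 in (exactly 260/851)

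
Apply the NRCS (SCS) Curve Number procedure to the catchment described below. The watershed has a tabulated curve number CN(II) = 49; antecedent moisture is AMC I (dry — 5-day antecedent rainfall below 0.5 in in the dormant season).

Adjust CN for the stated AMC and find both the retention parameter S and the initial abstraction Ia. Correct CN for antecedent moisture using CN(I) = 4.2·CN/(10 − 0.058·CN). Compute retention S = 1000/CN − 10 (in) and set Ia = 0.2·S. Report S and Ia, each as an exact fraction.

CN(I) from CN(II)=49: (4.2·49)/(10 − 0.058·49) = 34300/1193 ≈ 28.751
S = 1000/(34300/1193) − 10 = 8500/343 in ≈ 24.781 in
Ia = 0.2S: 0.2·24.781 = 4.956 in (exactly 1700/343)

S = 8500/343 in ≈ 24.781 in; Ia = 1700/343 in ≈ 4.956 in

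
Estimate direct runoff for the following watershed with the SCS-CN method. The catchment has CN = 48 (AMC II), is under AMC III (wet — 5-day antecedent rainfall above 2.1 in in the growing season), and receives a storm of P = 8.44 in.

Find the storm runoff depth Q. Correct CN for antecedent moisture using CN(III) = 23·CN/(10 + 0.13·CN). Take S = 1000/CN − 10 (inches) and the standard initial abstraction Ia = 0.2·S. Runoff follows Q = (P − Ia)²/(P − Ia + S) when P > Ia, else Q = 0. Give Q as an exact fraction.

Q = 167288356/36326775 in ≈ 4.605 in

Wet (AMC III): CN(III) = 23·48/(10 + 0.13·48) = 1104/(406/25) = 13800/203 ≈ 67.980
S = 1000/(13800/203) − 10 = 325/69 in ≈ 4.710 in
Ia = 0.2·(325/69) = 65/69 in ≈ 0.942 in
Since P=8.440 > Ia=0.942: effective rainfall P−Ia = 12934/1725 in
Q: (12934/1725)² ÷ (21059/1725) = 167288356/36326775 in (≈ 4.605 in)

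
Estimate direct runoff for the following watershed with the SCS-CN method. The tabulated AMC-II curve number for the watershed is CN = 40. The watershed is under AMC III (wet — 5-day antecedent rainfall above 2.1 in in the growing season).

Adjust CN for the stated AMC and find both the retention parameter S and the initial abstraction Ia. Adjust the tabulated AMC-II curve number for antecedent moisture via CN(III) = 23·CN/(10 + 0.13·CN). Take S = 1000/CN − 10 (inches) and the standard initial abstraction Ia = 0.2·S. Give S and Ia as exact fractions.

CN(III) from CN(II)=40: (23·40)/(10 + 0.13·40) = 1150/19 ≈ 60.526
S = 1000/(1150/19) − 10 = 150/23 in ≈ 6.522 in
Ia = 0.2S: 0.2·6.522 = 1.304 in (exactly 30/23)

S = 150/23 in ≈ 6.522 in; Ia = 30/23 in ≈ 1.304 in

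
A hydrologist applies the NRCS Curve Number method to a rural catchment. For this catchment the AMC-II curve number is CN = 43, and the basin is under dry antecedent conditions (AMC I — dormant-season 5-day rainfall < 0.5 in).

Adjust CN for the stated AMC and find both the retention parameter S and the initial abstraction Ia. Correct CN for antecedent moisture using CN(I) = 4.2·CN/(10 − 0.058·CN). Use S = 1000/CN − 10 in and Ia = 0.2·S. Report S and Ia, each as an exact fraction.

S = 9500/301 in ≈ 31.561 in; Ia = 1900/301 in ≈ 6.312 in

CN(I) from CN(II)=43: (4.2·43)/(10 − 0.058·43) = 30100/1251 ≈ 24.061
Max retention: S = 1000/(30100/1251) − 10 = 9500/301 in (≈ 31.561 in)
Ia = 0.2S: 0.2·31.561 = 6.312 in (exactly 1900/301)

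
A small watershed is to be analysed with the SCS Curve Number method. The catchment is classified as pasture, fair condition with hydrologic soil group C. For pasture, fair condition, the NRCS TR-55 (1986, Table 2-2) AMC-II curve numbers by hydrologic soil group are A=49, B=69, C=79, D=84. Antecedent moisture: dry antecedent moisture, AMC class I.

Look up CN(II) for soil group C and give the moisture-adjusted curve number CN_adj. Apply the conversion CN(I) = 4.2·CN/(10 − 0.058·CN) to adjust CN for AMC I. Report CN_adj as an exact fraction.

CN_adj = 7900/129 ≈ 61.240

NRCS table: pasture, fair condition, soil group C → CN(II) = 79
Adjust CN=79 to AMC I: 4.2·79/(10 − 0.058·79) → (1659/5) ÷ (2709/500) = 7900/129 ≈ 61.240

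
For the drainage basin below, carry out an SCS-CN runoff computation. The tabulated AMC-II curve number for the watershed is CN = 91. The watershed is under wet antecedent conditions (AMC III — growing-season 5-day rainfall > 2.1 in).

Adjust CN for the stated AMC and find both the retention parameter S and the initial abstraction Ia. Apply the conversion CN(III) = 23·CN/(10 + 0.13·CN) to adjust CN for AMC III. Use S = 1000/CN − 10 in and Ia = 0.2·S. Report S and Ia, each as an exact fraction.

S = 900/2093 in ≈ 0.430 in; Ia = 180/2093 in ≈ 0.086 in

CN(III) from CN(II)=91: (23·91)/(10 + 0.13·91) = 209300/2183 ≈ 95.877
Max retention: S = 1000/(209300/2183) − 10 = 900/2093 in (≈ 0.430 in)
Initial abstraction Ia = S/5 = (900/2093)/5 = 180/2093 ≈ 0.086 in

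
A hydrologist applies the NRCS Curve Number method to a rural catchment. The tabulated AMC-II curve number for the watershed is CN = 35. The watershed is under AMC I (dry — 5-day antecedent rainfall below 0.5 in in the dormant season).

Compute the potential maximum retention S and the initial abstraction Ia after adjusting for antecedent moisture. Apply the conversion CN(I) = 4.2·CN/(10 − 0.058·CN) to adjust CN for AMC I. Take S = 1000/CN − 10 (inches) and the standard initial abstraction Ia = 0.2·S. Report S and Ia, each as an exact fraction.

Dry (AMC I): CN(I) = 4.2·35/(10 − 0.058·35) = 147/(797/100) = 14700/797 ≈ 18.444
Retention S: 1000/CN − 10 with CN=18.444 → S = 6500/147 ≈ 44.218 in
Ia = 0.2S: 0.2·44.218 = 8.844 in (exactly 1300/147)

S = 6500/147 in ≈ 44.218 in; Ia = 1300/147 in ≈ 8.844 in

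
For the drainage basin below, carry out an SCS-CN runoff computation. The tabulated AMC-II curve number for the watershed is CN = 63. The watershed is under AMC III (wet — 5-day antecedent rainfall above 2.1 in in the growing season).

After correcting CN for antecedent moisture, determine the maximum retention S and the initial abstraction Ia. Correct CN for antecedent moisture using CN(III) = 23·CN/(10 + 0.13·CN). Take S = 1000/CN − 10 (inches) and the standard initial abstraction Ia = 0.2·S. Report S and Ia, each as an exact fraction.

S = 3700/1449 in ≈ 2.553 in; Ia = 740/1449 in ≈ 0.511 in

Adjust CN=63 to AMC III: 23·63/(10 + 0.13·63) → 1449 ÷ (1819/100) = 144900/1819 ≈ 79.659
Max retention: S = 1000/(144900/1819) − 10 = 3700/1449 in (≈ 2.553 in)
Initial abstraction Ia = S/5 = (3700/1449)/5 = 740/1449 ≈ 0.511 in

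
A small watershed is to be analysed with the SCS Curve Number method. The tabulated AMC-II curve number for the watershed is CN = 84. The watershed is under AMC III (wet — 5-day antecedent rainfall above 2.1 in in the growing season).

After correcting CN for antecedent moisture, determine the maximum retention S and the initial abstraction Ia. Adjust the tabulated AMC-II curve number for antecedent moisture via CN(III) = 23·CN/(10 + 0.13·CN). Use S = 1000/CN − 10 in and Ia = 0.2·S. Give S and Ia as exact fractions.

CN(III) from CN(II)=84: (23·84)/(10 + 0.13·84) = 48300/523 ≈ 92.352
Max retention: S = 1000/(48300/523) − 10 = 400/483 in (≈ 0.828 in)
Ia = 0.2S: 0.2·0.828 = 0.166 in (exactly 80/483)

S = 400/483 in ≈ 0.828 in; Ia = 80/483 in ≈ 0.166 in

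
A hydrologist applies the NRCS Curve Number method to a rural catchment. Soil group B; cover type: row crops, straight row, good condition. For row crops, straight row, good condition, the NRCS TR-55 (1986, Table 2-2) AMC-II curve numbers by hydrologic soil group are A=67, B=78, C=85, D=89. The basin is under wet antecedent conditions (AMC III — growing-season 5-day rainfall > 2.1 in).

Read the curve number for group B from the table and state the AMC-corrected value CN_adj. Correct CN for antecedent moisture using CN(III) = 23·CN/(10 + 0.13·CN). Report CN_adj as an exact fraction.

CN_adj = 89700/1007 ≈ 89.076

NRCS table: row crops, straight row, good condition, soil group B → CN(II) = 78
CN(III) from CN(II)=78: (23·78)/(10 + 0.13·78) = 89700/1007 ≈ 89.076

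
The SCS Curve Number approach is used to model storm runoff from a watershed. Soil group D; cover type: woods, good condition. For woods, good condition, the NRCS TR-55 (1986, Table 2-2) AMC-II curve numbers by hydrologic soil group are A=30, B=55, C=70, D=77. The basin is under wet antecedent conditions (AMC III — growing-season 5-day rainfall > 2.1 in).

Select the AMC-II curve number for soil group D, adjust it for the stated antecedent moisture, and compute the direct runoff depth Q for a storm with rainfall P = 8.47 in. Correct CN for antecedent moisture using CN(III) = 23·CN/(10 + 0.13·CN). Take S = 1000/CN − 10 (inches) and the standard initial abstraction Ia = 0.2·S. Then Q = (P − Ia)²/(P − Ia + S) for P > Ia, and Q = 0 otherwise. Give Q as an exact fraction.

NRCS table: woods, good condition, soil group D → CN(II) = 77
Wet (AMC III): CN(III) = 23·77/(10 + 0.13·77) = 1771/(2001/100) = 7700/87 ≈ 88.506
S = 1000/(7700/87) − 10 = 100/77 in ≈ 1.299 in
Initial abstraction Ia = S/5 = (100/77)/5 = 20/77 ≈ 0.260 in
Excess rainfall: 8.470 − 0.260 = 8.210 in; P > Ia so Q > 0
Runoff Q = (P−Ia)²/(P−Ia+S) = (8.210)²/(8.210+1.299) = 3996641961/563786300 ≈ 7.089 in

Q = 3996641961/563786300 in ≈ 7.089 in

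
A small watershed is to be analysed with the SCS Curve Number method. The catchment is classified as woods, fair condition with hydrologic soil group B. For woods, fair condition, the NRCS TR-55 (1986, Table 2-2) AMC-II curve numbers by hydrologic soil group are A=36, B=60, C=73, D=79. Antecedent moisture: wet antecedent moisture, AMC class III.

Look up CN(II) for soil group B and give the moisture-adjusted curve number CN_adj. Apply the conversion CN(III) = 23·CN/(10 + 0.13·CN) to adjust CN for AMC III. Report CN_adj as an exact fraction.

NRCS table: woods, fair condition, soil group B → CN(II) = 60
CN(III) from CN(II)=60: (23·60)/(10 + 0.13·60) = 6900/89 ≈ 77.528

CN_adj = 6900/89 ≈ 77.528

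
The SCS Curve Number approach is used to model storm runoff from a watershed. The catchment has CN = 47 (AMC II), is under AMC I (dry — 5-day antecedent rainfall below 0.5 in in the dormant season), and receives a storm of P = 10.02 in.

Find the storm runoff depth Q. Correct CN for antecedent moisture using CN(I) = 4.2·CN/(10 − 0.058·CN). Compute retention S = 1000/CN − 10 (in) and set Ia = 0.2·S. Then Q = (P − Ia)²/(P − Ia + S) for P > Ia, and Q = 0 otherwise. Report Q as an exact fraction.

Adjust CN=47 to AMC I: 4.2·47/(10 − 0.058·47) → (987/5) ÷ (3637/500) = 98700/3637 ≈ 27.138
Max retention: S = 1000/(98700/3637) − 10 = 26500/987 in (≈ 26.849 in)
Ia = 0.2S: 0.2·26.849 = 5.370 in (exactly 5300/987)
P − Ia = 10.020 − 5.370 = 229487/49350 ≈ 4.650 in (> 0, runoff occurs)
Runoff Q = (P−Ia)²/(P−Ia+S) = (4.650)²/(4.650+26.849) = 52664283169/76713933450 ≈ 0.687 in

Q = 52664283169/76713933450 in ≈ 0.687 in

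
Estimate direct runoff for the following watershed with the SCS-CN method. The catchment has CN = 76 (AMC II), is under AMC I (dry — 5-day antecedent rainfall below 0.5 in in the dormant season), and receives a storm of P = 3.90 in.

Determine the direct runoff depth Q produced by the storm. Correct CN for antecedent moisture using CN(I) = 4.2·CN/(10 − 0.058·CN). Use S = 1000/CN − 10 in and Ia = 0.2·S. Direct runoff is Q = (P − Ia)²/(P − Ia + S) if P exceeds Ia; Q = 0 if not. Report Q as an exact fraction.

Q = 10156969/17538710 in ≈ 0.579 in

Adjust CN=76 to AMC I: 4.2·76/(10 − 0.058·76) → (1596/5) ÷ (699/125) = 13300/233 ≈ 57.082
Max retention: S = 1000/(13300/233) − 10 = 1000/133 in (≈ 7.519 in)
Initial abstraction Ia = S/5 = (1000/133)/5 = 200/133 ≈ 1.504 in
P − Ia = 3.900 − 1.504 = 3187/1330 ≈ 2.396 in (> 0, runoff occurs)
Q = (3187/1330)²/((3187/1330) + 1000/133) = (10156969/1768900)/(13187/1330) = 10156969/17538710 in ≈ 0.579 in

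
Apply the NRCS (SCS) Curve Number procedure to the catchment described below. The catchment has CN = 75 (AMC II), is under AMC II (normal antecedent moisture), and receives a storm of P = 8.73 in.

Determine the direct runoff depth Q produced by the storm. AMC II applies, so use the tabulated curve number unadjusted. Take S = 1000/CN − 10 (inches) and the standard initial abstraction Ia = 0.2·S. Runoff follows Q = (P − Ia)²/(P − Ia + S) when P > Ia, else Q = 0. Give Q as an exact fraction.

AMC II — tabulated CN = 75 applies directly.
S = 1000/75 − 10 = 10/3 in ≈ 3.333 in
Initial abstraction Ia = S/5 = (10/3)/5 = 2/3 ≈ 0.667 in
P − Ia = 8.730 − 0.667 = 2419/300 ≈ 8.063 in (> 0, runoff occurs)
Runoff Q = (P−Ia)²/(P−Ia+S) = (8.063)²/(8.063+3.333) = 5851561/1025700 ≈ 5.705 in

Q = 5851561/1025700 in ≈ 5.705 in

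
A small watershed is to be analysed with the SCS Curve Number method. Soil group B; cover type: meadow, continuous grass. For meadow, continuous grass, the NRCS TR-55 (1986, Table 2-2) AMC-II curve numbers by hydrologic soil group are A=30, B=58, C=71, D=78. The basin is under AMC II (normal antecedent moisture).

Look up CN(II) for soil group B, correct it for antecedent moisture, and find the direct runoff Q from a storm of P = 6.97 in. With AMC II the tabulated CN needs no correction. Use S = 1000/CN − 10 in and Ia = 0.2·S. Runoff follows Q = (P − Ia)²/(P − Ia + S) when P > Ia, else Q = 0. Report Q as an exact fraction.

NRCS table: meadow, continuous grass, soil group B → CN(II) = 58
AMC II — tabulated CN = 58 applies directly.
S = 1000/58 − 10 = 210/29 in ≈ 7.241 in
Ia = 0.2·(210/29) = 42/29 in ≈ 1.448 in
Since P=6.970 > Ia=1.448: effective rainfall P−Ia = 16013/2900 in
Q = (16013/2900)²/((16013/2900) + 210/29) = (256416169/8410000)/(37013/2900) = 256416169/107337700 in ≈ 2.389 in

Q = 256416169/107337700 in ≈ 2.389 in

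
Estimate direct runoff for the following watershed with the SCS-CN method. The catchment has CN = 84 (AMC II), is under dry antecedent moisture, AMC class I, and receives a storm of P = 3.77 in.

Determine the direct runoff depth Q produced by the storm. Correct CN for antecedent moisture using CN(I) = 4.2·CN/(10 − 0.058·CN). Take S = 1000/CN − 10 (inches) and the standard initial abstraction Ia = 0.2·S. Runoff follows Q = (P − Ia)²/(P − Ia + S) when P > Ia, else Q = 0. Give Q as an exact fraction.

Q = 15940830049/14387933700 in ≈ 1.108 in

CN(I) from CN(II)=84: (4.2·84)/(10 − 0.058·84) = 44100/641 ≈ 68.799
Max retention: S = 1000/(44100/641) − 10 = 2000/441 in (≈ 4.535 in)
Ia = 0.2S: 0.2·4.535 = 0.907 in (exactly 400/441)
Excess rainfall: 3.770 − 0.907 = 2.863 in; P > Ia so Q > 0
Q = (126257/44100)²/((126257/44100) + 2000/441) = (15940830049/1944810000)/(326257/44100) = 15940830049/14387933700 in ≈ 1.108 in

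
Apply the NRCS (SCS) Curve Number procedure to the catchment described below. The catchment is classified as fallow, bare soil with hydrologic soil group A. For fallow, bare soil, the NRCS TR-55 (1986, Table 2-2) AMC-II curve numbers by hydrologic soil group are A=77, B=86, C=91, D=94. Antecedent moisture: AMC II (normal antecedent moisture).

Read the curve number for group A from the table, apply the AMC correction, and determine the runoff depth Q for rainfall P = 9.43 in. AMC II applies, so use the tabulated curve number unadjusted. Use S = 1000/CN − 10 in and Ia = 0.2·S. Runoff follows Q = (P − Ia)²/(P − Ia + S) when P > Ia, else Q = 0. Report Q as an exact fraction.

Q = 201108527/30468900 in ≈ 6.600 in

NRCS table: fallow, bare soil, soil group A → CN(II) = 77
Average conditions: CN = 77 (no AMC adjustment).
Max retention: S = 1000/77 − 10 = 230/77 in (≈ 2.987 in)
Ia = 0.2·(230/77) = 46/77 in ≈ 0.597 in
P − Ia = 9.430 − 0.597 = 68011/7700 ≈ 8.833 in (> 0, runoff occurs)
Q = (68011/7700)²/((68011/7700) + 230/77) = (4625496121/59290000)/(91011/7700) = 201108527/30468900 in ≈ 6.600 in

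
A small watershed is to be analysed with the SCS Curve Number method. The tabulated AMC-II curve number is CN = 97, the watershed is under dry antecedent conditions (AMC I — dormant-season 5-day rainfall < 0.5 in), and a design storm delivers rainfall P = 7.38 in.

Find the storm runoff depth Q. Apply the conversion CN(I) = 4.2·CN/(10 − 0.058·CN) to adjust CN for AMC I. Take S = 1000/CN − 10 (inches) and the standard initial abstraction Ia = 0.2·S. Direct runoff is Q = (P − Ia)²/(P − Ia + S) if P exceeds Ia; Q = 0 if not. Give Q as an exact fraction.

Dry (AMC I): CN(I) = 4.2·97/(10 − 0.058·97) = (2037/5)/(2187/500) = 67900/729 ≈ 93.141
Max retention: S = 1000/(67900/729) − 10 = 500/679 in (≈ 0.736 in)
Ia = 0.2S: 0.2·0.736 = 0.147 in (exactly 100/679)
P − Ia = 7.380 − 0.147 = 245551/33950 ≈ 7.233 in (> 0, runoff occurs)
Q: (245551/33950)² ÷ (270551/33950) = 60295293601/9185206450 in (≈ 6.564 in)

Q = 60295293601/9185206450 in ≈ 6.564 in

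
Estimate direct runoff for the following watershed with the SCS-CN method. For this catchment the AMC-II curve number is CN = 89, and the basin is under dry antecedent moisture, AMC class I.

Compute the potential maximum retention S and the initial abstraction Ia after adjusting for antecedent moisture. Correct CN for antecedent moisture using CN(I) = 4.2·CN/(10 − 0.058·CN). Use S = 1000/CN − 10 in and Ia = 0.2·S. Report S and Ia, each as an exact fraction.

CN(I) from CN(II)=89: (4.2·89)/(10 − 0.058·89) = 186900/2419 ≈ 77.263
Max retention: S = 1000/(186900/2419) − 10 = 5500/1869 in (≈ 2.943 in)
Initial abstraction Ia = S/5 = (5500/1869)/5 = 1100/1869 ≈ 0.589 in

S = 5500/1869 in ≈ 2.943 in; Ia = 1100/1869 in ≈ 0.589 in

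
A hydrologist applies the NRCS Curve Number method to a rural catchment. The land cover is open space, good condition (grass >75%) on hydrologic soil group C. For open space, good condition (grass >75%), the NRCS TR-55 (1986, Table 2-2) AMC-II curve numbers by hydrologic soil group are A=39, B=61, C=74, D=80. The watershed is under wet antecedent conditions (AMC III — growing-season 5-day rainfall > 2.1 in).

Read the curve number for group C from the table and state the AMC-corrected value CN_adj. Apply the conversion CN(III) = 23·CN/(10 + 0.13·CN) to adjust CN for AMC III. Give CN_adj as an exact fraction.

CN_adj = 85100/981 ≈ 86.748

NRCS table: open space, good condition (grass >75%), soil group C → CN(II) = 74
Adjust CN=74 to AMC III: 23·74/(10 + 0.13·74) → 1702 ÷ (981/50) = 85100/981 ≈ 86.748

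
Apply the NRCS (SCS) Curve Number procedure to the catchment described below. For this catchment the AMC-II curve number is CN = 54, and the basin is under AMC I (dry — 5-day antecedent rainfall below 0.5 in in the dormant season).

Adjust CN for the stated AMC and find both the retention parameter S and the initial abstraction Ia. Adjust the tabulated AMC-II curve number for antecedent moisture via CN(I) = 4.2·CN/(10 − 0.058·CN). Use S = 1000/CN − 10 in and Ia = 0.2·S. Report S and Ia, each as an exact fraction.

S = 11500/567 in ≈ 20.282 in; Ia = 2300/567 in ≈ 4.056 in

CN(I) from CN(II)=54: (4.2·54)/(10 − 0.058·54) = 56700/1717 ≈ 33.023
Max retention: S = 1000/(56700/1717) − 10 = 11500/567 in (≈ 20.282 in)
Ia = 0.2S: 0.2·20.282 = 4.056 in (exactly 2300/567)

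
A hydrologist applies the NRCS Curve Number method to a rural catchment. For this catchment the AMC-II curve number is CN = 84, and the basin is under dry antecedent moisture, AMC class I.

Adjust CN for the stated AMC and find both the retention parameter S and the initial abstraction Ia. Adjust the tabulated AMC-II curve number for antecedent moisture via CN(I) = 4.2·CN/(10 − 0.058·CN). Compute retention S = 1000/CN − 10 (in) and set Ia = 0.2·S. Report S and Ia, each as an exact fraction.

Adjust CN=84 to AMC I: 4.2·84/(10 − 0.058·84) → (1764/5) ÷ (641/125) = 44100/641 ≈ 68.799
Max retention: S = 1000/(44100/641) − 10 = 2000/441 in (≈ 4.535 in)
Ia = 0.2S: 0.2·4.535 = 0.907 in (exactly 400/441)

S = 2000/441 in ≈ 4.535 in; Ia = 400/441 in ≈ 0.907 in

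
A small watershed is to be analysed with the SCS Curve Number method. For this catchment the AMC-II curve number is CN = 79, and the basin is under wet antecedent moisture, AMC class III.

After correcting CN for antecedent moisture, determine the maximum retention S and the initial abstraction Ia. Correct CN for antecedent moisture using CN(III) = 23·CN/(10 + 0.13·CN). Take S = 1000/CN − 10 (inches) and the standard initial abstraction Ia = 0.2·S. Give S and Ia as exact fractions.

S = 2100/1817 in ≈ 1.156 in; Ia = 420/1817 in ≈ 0.231 in

CN(III) from CN(II)=79: (23·79)/(10 + 0.13·79) = 181700/2027 ≈ 89.640
Max retention: S = 1000/(181700/2027) − 10 = 2100/1817 in (≈ 1.156 in)
Ia = 0.2S: 0.2·1.156 = 0.231 in (exactly 420/1817)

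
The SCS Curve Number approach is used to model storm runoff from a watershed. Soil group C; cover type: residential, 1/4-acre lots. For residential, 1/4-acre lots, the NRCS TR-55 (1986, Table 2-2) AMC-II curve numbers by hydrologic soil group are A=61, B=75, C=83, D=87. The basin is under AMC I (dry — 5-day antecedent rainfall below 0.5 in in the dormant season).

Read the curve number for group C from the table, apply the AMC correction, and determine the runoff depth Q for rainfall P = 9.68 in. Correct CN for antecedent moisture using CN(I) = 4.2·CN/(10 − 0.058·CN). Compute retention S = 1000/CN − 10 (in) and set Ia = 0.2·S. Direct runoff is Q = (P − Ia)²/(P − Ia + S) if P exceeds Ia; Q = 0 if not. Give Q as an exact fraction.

NRCS table: residential, 1/4-acre lots, soil group C → CN(II) = 83
Adjust CN=83 to AMC I: 4.2·83/(10 − 0.058·83) → (1743/5) ÷ (2593/500) = 174300/2593 ≈ 67.219
S = 1000/(174300/2593) − 10 = 8500/1743 in ≈ 4.877 in
Ia = 0.2S: 0.2·4.877 = 0.975 in (exactly 1700/1743)
Excess rainfall: 9.680 − 0.975 = 8.705 in; P > Ia so Q > 0
Q = (379306/43575)²/((379306/43575) + 8500/1743) = (143873041636/1898780625)/(591806/43575) = 71936520818/12893973225 in ≈ 5.579 in

Q = 71936520818/12893973225 in ≈ 5.579 in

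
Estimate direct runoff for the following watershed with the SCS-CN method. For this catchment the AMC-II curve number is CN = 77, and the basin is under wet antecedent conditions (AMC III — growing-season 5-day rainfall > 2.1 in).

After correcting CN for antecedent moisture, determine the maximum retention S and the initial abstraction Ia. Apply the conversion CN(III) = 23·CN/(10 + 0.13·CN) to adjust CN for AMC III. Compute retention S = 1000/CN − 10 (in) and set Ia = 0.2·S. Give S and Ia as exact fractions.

S = 100/77 in ≈ 1.299 in; Ia = 20/77 in ≈ 0.260 in

Wet (AMC III): CN(III) = 23·77/(10 + 0.13·77) = 1771/(2001/100) = 7700/87 ≈ 88.506
Max retention: S = 1000/(7700/87) − 10 = 100/77 in (≈ 1.299 in)
Ia = 0.2S: 0.2·1.299 = 0.260 in (exactly 20/77)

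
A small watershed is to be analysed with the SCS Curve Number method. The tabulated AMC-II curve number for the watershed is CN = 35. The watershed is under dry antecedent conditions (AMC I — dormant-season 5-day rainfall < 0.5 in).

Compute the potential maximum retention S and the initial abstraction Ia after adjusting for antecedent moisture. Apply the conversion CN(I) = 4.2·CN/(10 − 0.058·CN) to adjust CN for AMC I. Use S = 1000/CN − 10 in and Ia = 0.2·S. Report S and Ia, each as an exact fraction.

S = 6500/147 in ≈ 44.218 in; Ia = 1300/147 in ≈ 8.844 in

CN(I) from CN(II)=35: (4.2·35)/(10 − 0.058·35) = 14700/797 ≈ 18.444
S = 1000/(14700/797) − 10 = 6500/147 in ≈ 44.218 in
Ia = 0.2S: 0.2·44.218 = 8.844 in (exactly 1300/147)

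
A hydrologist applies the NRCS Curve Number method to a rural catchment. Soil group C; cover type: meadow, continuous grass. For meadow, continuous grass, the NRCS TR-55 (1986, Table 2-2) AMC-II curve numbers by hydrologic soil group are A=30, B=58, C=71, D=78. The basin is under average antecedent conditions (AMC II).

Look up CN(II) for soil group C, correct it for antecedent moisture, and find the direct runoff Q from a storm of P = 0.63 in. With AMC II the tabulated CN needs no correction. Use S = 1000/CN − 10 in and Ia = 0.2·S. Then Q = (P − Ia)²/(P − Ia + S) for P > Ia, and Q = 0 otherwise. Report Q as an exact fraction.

NRCS table: meadow, continuous grass, soil group C → CN(II) = 71
AMC II — tabulated CN = 71 applies directly.
S = 1000/71 − 10 = 290/71 in ≈ 4.085 in
Initial abstraction Ia = S/5 = (290/71)/5 = 58/71 ≈ 0.817 in
P = 0.630 ≤ Ia = 0.817 in: entire storm abstracted, Q = 0.

Q = 0 in ≈ 0.000 in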